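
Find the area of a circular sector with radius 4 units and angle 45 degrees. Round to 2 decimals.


Shape: circular sector
Radius r = 4 units, Angle = 45 degrees
Formula: A = (angle/360) * pi * r^2
r^2 = 16
Fraction of circle = 45/360
A = (45/360) * pi * 16
A = 2 * pi
A = 6.28
6.28 units^2


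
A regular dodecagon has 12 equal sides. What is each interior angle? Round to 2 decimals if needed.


Shape: regular dodecagon (12 sides)
Formula: interior angle = (n - 2) * 180 / n
(n - 2) = 10
(n - 2) * 180 = 1800
angle = 1800 / 12
angle = 150
150 degrees


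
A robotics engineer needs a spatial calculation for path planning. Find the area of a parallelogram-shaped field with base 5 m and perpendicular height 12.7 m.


Shape: parallelogram
Base b = 5 m, Height h = 12.7 m
Formula: A = b * h
A = 5 * 12.7
A = 63.5
63.5 m^2


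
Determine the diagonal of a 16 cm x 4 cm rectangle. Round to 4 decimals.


Shape: rectangle (diagonal via Pythagoras)
Sides: 16 cm and 4 cm
Formula: d = sqrt(l^2 + w^2)
l^2 = 256, w^2 = 16
l^2 + w^2 = 272
d = sqrt(272)
d = 16.4924
16.4924 cm


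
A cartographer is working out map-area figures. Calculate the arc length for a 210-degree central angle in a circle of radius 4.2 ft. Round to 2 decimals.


Shape: circular arc
Radius r = 4.2 ft, Angle = 210 degrees
Formula: L = (angle/360) * 2 * pi * r
2 * pi * r = 8.4 * pi
L = (210/360) * 8.4 * pi
L = 4.9 * pi
L = 15.39
15.39 ft


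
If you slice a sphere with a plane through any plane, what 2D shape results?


Solid: sphere
Cutting plane: through any plane
Visualize the intersection of the plane with the solid's surface.
The boundary of the cut region is a circle.
circle


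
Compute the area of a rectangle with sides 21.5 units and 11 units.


Shape: rectangle
Length l = 21.5 units, Width w = 11 units
Formula: A = l * w
A = 21.5 * 11
A = 236.5
236.5 units^2


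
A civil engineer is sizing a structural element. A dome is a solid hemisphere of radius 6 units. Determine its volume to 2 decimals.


Shape: hemisphere (half of a sphere)
Radius r = 6 units
Formula: V = (1/2) * (4/3) * pi * r^3 = (2/3) * pi * r^3
r^3 = 216
(2/3) * 216 = 144
V = 144 * pi
V = 452.39
452.39 units^3


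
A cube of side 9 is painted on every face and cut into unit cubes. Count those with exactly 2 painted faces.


Large cube: 9 x 9 x 9, cut into unit cubes.
n = 9, so n - 2 = 7
Cubes with 2 painted faces lie along the edges, excluding corners.
A cube has 12 edges; each contributes (n - 2) = 7 such cubes.
Count = 12 * 7 = 84
84 unit cubes


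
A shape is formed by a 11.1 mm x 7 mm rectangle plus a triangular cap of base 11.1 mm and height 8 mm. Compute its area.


Composite shape: rectangle + triangle
Rectangle area = 11.1 * 7 = 77.7
Triangle area = 0.5 * 11.1 * 8 = 44.4
Total = 77.7 + 44.4
Total = 122.1
122.1 mm^2


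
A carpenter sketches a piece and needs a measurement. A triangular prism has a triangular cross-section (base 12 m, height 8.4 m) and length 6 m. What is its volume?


Shape: triangular prism
Triangle base = 12 m, triangle height = 8.4 m, prism length L = 6 m
Formula: V = (1/2 * b * h_tri) * L
Cross-section area = 0.5 * 12 * 8.4 = 50.4
V = 50.4 * 6
V = 302.4
302.4 m^3


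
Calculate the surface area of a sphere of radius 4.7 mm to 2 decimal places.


Shape: sphere
Radius r = 4.7 mm
Formula: SA = 4 * pi * r^2
r^2 = 22.09
SA = 4 * pi * 22.09
SA = 88.36 * pi
SA = 277.59
277.59 mm^2


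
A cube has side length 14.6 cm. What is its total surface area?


Shape: cube
Side s = 14.6 cm
A cube has 6 square faces.
Formula: SA = 6 * s^2
s^2 = 213.16
SA = 6 * 213.16
SA = 1278.96
1278.96 cm^2


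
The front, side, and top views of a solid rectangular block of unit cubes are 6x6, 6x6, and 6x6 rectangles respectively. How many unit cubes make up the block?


Orthographic views of a solid rectangular block:
Front view 6 x 6 -> length = 6, height = 6
Side view 6 x 6 -> width = 6, height = 6 (consistent)
Top view 6 x 6 -> confirms length = 6, width = 6
The block is 6 x 6 x 6.
Total unit cubes = 6 * 6 * 6 = 216
216 unit cubes


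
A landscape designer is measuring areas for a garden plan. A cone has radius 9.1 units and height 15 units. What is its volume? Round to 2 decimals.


Shape: cone
Radius r = 9.1 units, Height h = 15 units
Formula: V = (1/3) * pi * r^2 * h
r^2 = 82.81
pi * r^2 * h = pi * 82.81 * 15 = 1242.15 * pi
V = 1242.15 * pi / 3
V = 1300.78
1300.78 units^3


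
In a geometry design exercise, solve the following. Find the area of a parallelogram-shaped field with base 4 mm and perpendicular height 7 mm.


Shape: parallelogram
Base b = 4 mm, Height h = 7 mm
Formula: A = b * h
A = 4 * 7
A = 28
28 mm^2


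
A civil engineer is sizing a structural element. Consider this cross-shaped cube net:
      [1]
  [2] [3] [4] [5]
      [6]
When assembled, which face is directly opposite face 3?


Net: cross layout. Take square 3 as the base (bottom).
Fold the four squares in the horizontal row up around 3: 2 -> left, 4 -> right, 5 wraps to the top.
Fold 1 and 6 up from 3: 1 -> back, 6 -> front.
Opposite pairs are therefore: (1, 6), (2, 4), (3, 5).
Face 3 is opposite face 5.
face 5


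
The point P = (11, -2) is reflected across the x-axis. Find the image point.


Transformation: reflection
Original point: (11, -2)
Rule for reflection over the x-axis: (x, y) -> (x, -y)
Apply: (11, -2) -> (11, 2)
(11, 2)


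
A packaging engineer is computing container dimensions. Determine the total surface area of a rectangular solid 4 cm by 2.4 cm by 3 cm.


Shape: rectangular prism
l = 4 cm, w = 2.4 cm, h = 3 cm
Formula: SA = 2(lw + lh + wh)
lw = 9.6, lh = 12, wh = 7.2
lw + lh + wh = 28.8
SA = 2 * 28.8
SA = 57.6
57.6 cm^2


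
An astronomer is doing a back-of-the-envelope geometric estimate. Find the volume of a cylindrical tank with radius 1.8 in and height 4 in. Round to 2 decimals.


Shape: cylinder
Radius r = 1.8 in, Height h = 4 in
Formula: V = pi * r^2 * h
r^2 = 3.24
V = pi * 3.24 * 4
V = 12.96 * pi
V = 40.72
40.72 in^3


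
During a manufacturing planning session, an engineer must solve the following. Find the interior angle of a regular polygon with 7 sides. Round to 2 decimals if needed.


Shape: regular heptagon (7 sides)
Formula: interior angle = (n - 2) * 180 / n
(n - 2) = 5
(n - 2) * 180 = 900
angle = 900 / 7
angle = 128.57
128.57 degrees


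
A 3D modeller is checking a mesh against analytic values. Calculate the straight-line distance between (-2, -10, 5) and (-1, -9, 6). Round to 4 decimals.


3D distance between two points
P1 = (-2, -10, 5), P2 = (-1, -9, 6)
Formula: d = sqrt((x2-x1)^2 + (y2-y1)^2 + (z2-z1)^2)
dx = -1 - -2 = 1
dy = -9 - -10 = 1
dz = 6 - 5 = 1
dx^2 + dy^2 + dz^2 = 1 + 1 + 1 = 3
d = sqrt(3)
d = 1.7321
1.7321 units


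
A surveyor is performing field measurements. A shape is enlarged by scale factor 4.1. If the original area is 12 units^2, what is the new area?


Linear scale factor k = 4.1
Original area = 12 units^2
Rule: under a linear scaling by k, areas scale by k^2.
k^2 = 4.1^2 = 16.81
New area = 12 * 16.81
New area = 201.72
201.72 units^2


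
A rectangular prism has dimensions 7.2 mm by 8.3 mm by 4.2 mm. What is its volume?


Shape: rectangular prism
l = 7.2 mm, w = 8.3 mm, h = 4.2 mm
Formula: V = l * w * h
V = 7.2 * 8.3 * 4.2
V = 59.76 * 4.2
V = 250.992
250.992 mm^3


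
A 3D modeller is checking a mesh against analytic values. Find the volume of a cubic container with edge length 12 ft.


Shape: cube
Side s = 12 ft
Formula: V = s^3
V = 12 * 12 * 12
V = 144 * 12
V = 1728
1728 ft^3


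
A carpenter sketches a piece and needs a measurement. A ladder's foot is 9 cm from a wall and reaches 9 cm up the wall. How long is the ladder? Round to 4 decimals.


Shape: right triangle
Legs a = 9 cm, b = 9 cm
Formula: c = sqrt(a^2 + b^2)
a^2 = 81, b^2 = 81
a^2 + b^2 = 162
c = sqrt(162)
c = 12.7279
12.7279 cm


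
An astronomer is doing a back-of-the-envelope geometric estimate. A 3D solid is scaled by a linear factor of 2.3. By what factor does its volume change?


Linear scale factor k = 2.3
Rule: under a linear scaling by k, volumes scale by k^3.
k^3 = 2.3 * 2.3 * 2.3
k^3 = 5.29 * 2.3
k^3 = 12.167
Volume scales by a factor of 12.167.
12.167 (dimensionless)


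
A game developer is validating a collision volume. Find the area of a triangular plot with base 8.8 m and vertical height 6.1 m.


Shape: triangle
Base b = 8.8 m, Height h = 6.1 m
Formula: A = (1/2) * b * h
A = 0.5 * 8.8 * 6.1
A = 0.5 * 53.68
A = 26.84
26.84 m^2


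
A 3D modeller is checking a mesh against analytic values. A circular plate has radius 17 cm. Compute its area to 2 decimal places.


Shape: circle
Radius r = 17 cm
Formula: A = pi * r^2
r^2 = 17^2 = 289
A = pi * 289
A = 907.92
907.92 cm^2


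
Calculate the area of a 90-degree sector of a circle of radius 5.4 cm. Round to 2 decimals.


Shape: circular sector
Radius r = 5.4 cm, Angle = 90 degrees
Formula: A = (angle/360) * pi * r^2
r^2 = 29.16
Fraction of circle = 90/360
A = (90/360) * pi * 29.16
A = 7.29 * pi
A = 22.9
22.9 cm^2


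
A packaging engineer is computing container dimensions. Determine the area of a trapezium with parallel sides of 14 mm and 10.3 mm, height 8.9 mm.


Shape: trapezoid
Parallel sides a = 14 mm, b = 10.3 mm; Height h = 8.9 mm
Formula: A = (a + b) * h / 2
a + b = 14 + 10.3 = 24.3
A = 24.3 * 8.9 / 2
A = 216.27 / 2
A = 108.135
108.135 mm^2


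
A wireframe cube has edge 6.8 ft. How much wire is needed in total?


Shape: cube
Side s = 6.8 ft
A cube has 12 edges, all equal.
Formula: total edge length = 12 * s
Total = 12 * 6.8
Total = 81.6
81.6 ft


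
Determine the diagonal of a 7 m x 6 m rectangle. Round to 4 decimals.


Shape: rectangle (diagonal via Pythagoras)
Sides: 7 m and 6 m
Formula: d = sqrt(l^2 + w^2)
l^2 = 49, w^2 = 36
l^2 + w^2 = 85
d = sqrt(85)
d = 9.2195
9.2195 m


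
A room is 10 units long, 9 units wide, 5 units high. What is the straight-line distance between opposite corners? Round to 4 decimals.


Shape: rectangular box (space diagonal)
l = 10 units, w = 9 units, h = 5 units
Visualize: the diagonal of the base, then a right triangle with that diagonal and the height.
Formula: d = sqrt(l^2 + w^2 + h^2)
l^2 + w^2 + h^2 = 100 + 81 + 25 = 206
d = sqrt(206)
d = 14.3527
14.3527 units


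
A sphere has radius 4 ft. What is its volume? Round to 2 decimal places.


Shape: sphere
Radius r = 4 ft
Formula: V = (4/3) * pi * r^3
r^3 = 64
(4/3) * 64 = 85.333333
V = 85.333333 * pi
V = 268.08
268.08 ft^3


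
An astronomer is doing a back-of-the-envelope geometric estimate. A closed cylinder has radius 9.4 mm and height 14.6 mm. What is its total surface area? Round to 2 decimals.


Shape: closed cylinder
Radius r = 9.4 mm, Height h = 14.6 mm
Formula: SA = 2*pi*r^2 + 2*pi*r*h = 2*pi*r*(r + h)
r + h = 24
2 * r * (r + h) = 2 * 9.4 * 24 = 451.2
SA = 451.2 * pi
SA = 1417.49
1417.49 mm^2


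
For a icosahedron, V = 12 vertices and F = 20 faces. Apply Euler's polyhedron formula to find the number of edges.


Polyhedron: icosahedron
Euler's formula for convex polyhedra: V - E + F = 2
Given: V = 12 vertices and F = 20 faces
Solve for E:
E = V + F - 2 = 12 + 20 - 2 = 30
30 edges


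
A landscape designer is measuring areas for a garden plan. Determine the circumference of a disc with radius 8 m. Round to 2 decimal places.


Shape: circle
Radius r = 8 m
Formula: C = 2 * pi * r
C = 2 * pi * 8
C = 16 * pi
C = 50.27
50.27 m


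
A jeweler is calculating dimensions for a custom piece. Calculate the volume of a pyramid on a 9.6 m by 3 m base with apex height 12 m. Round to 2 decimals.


Shape: rectangular pyramid
Base: 9.6 m x 3 m, Height h = 12 m
Formula: V = (1/3) * base_area * h
base_area = 9.6 * 3 = 28.8
base_area * h = 28.8 * 12 = 345.6
V = 345.6 / 3
V = 115.2
115.2 m^3


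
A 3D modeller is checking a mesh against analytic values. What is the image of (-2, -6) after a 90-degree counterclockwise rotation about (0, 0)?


Transformation: rotation about the origin
Original point: (-2, -6)
Rule for 90 deg counterclockwise: (x, y) -> (-y, x)
Apply: (-2, -6) -> (6, -2)
(6, -2)


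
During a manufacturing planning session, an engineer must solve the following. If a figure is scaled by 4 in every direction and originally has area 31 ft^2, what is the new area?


Linear scale factor k = 4
Original area = 31 ft^2
Rule: under a linear scaling by k, areas scale by k^2.
k^2 = 4^2 = 16
New area = 31 * 16
New area = 496
496 ft^2


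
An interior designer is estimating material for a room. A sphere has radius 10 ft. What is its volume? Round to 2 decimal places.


Shape: sphere
Radius r = 10 ft
Formula: V = (4/3) * pi * r^3
r^3 = 1000
(4/3) * 1000 = 1333.333333
V = 1333.333333 * pi
V = 4188.79
4188.79 ft^3


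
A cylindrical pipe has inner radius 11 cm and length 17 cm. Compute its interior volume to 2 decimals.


Shape: cylinder
Radius r = 11 cm, Height h = 17 cm
Formula: V = pi * r^2 * h
r^2 = 121
V = pi * 121 * 17
V = 2057 * pi
V = 6462.26
6462.26 cm^3


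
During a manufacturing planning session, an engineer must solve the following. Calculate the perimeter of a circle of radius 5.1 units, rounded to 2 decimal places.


Shape: circle
Radius r = 5.1 units
Formula: C = 2 * pi * r
C = 2 * pi * 5.1
C = 10.2 * pi
C = 32.04
32.04 units


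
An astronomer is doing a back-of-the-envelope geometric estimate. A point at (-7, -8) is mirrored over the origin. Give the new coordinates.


Transformation: reflection
Original point: (-7, -8)
Rule for reflection through the origin: (x, y) -> (-x, -y)
Apply: (-7, -8) -> (7, 8)
(7, 8)


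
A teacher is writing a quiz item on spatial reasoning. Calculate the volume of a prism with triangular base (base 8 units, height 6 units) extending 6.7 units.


Shape: triangular prism
Triangle base = 8 units, triangle height = 6 units, prism length L = 6.7 units
Formula: V = (1/2 * b * h_tri) * L
Cross-section area = 0.5 * 8 * 6 = 24
V = 24 * 6.7
V = 160.8
160.8 units^3


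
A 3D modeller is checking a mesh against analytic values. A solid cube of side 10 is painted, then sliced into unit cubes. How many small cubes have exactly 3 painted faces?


Large cube: 10 x 10 x 10, cut into unit cubes.
Cubes with 3 painted faces are at the corners. A cube always has 8 corners.
Count = 8
8 unit cubes


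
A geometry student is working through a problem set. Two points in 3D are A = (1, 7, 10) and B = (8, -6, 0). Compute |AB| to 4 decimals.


3D distance between two points
P1 = (1, 7, 10), P2 = (8, -6, 0)
Formula: d = sqrt((x2-x1)^2 + (y2-y1)^2 + (z2-z1)^2)
dx = 8 - 1 = 7
dy = -6 - 7 = -13
dz = 0 - 10 = -10
dx^2 + dy^2 + dz^2 = 49 + 169 + 100 = 318
d = sqrt(318)
d = 17.8326
17.8326 units


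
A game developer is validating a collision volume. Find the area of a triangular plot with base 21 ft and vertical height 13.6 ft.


Shape: triangle
Base b = 21 ft, Height h = 13.6 ft
Formula: A = (1/2) * b * h
A = 0.5 * 21 * 13.6
A = 0.5 * 285.6
A = 142.8
142.8 ft^2


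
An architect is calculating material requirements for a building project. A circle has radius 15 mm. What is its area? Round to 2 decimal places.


Shape: circle
Radius r = 15 mm
Formula: A = pi * r^2
r^2 = 15^2 = 225
A = pi * 225
A = 706.86
706.86 mm^2


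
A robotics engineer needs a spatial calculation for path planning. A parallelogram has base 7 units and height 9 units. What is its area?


Shape: parallelogram
Base b = 7 units, Height h = 9 units
Formula: A = b * h
A = 7 * 9
A = 63
63 units^2


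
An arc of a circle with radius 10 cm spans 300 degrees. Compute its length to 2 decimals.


Shape: circular arc
Radius r = 10 cm, Angle = 300 degrees
Formula: L = (angle/360) * 2 * pi * r
2 * pi * r = 20 * pi
L = (300/360) * 20 * pi
L = 16.666667 * pi
L = 52.36
52.36 cm


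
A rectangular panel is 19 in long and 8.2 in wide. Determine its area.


Shape: rectangle
Length l = 19 in, Width w = 8.2 in
Formula: A = l * w
A = 19 * 8.2
A = 155.8
155.8 in^2


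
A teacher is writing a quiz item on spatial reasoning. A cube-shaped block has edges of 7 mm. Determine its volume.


Shape: cube
Side s = 7 mm
Formula: V = s^3
V = 7 * 7 * 7
V = 49 * 7
V = 343
343 mm^3


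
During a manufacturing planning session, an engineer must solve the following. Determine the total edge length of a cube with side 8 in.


Shape: cube
Side s = 8 in
A cube has 12 edges, all equal.
Formula: total edge length = 12 * s
Total = 12 * 8
Total = 96
96 in


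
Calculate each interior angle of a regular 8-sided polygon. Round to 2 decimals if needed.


Shape: regular octagon (8 sides)
Formula: interior angle = (n - 2) * 180 / n
(n - 2) = 6
(n - 2) * 180 = 1080
angle = 1080 / 8
angle = 135
135 degrees


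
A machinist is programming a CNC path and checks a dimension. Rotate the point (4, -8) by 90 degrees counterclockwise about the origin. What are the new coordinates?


Transformation: rotation about the origin
Original point: (4, -8)
Rule for 90 deg counterclockwise: (x, y) -> (-y, x)
Apply: (4, -8) -> (8, 4)
(8, 4)


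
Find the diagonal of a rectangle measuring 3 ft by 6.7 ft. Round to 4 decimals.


Shape: rectangle (diagonal via Pythagoras)
Sides: 3 ft and 6.7 ft
Formula: d = sqrt(l^2 + w^2)
l^2 = 9, w^2 = 44.89
l^2 + w^2 = 53.89
d = sqrt(53.89)
d = 7.341
7.341 ft


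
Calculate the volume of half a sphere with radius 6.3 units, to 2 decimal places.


Shape: hemisphere (half of a sphere)
Radius r = 6.3 units
Formula: V = (1/2) * (4/3) * pi * r^3 = (2/3) * pi * r^3
r^3 = 250.047
(2/3) * 250.047 = 166.698
V = 166.698 * pi
V = 523.7
523.7 units^3


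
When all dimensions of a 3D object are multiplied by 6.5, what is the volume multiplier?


Linear scale factor k = 6.5
Rule: under a linear scaling by k, volumes scale by k^3.
k^3 = 6.5 * 6.5 * 6.5
k^3 = 42.25 * 6.5
k^3 = 274.625
Volume scales by a factor of 274.625.
274.625 (dimensionless)


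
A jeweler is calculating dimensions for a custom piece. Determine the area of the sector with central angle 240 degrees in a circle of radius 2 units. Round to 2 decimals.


Shape: circular sector
Radius r = 2 units, Angle = 240 degrees
Formula: A = (angle/360) * pi * r^2
r^2 = 4
Fraction of circle = 240/360
A = (240/360) * pi * 4
A = 2.666667 * pi
A = 8.38
8.38 units^2


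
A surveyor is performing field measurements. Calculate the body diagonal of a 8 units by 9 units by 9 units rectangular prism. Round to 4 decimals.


Shape: rectangular box (space diagonal)
l = 8 units, w = 9 units, h = 9 units
Visualize: the diagonal of the base, then a right triangle with that diagonal and the height.
Formula: d = sqrt(l^2 + w^2 + h^2)
l^2 + w^2 + h^2 = 64 + 81 + 81 = 226
d = sqrt(226)
d = 15.0333
15.0333 units


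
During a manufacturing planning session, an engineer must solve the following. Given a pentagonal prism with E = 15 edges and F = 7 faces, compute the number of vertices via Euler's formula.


Polyhedron: pentagonal prism
Euler's formula for convex polyhedra: V - E + F = 2
Given: E = 15 edges and F = 7 faces
Solve for V:
V = 2 + E - F = 2 + 15 - 7 = 10
10 vertices


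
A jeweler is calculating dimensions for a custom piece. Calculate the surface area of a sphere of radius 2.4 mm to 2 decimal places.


Shape: sphere
Radius r = 2.4 mm
Formula: SA = 4 * pi * r^2
r^2 = 5.76
SA = 4 * pi * 5.76
SA = 23.04 * pi
SA = 72.38
72.38 mm^2


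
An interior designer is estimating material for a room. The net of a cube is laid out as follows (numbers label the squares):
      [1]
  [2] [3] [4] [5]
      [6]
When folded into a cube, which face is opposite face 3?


Net: cross layout. Take square 3 as the base (bottom).
Fold the four squares in the horizontal row up around 3: 2 -> left, 4 -> right, 5 wraps to the top.
Fold 1 and 6 up from 3: 1 -> back, 6 -> front.
Opposite pairs are therefore: (1, 6), (2, 4), (3, 5).
Face 3 is opposite face 5.
face 5


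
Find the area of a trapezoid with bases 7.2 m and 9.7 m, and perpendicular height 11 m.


Shape: trapezoid
Parallel sides a = 7.2 m, b = 9.7 m; Height h = 11 m
Formula: A = (a + b) * h / 2
a + b = 7.2 + 9.7 = 16.9
A = 16.9 * 11 / 2
A = 185.9 / 2
A = 92.95
92.95 m^2


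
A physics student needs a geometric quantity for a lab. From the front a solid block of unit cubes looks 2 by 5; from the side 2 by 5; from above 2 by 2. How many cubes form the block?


Orthographic views of a solid rectangular block:
Front view 2 x 5 -> length = 2, height = 5
Side view 2 x 5 -> width = 2, height = 5 (consistent)
Top view 2 x 2 -> confirms length = 2, width = 2
The block is 2 x 2 x 5.
Total unit cubes = 2 * 2 * 5 = 20
20 unit cubes


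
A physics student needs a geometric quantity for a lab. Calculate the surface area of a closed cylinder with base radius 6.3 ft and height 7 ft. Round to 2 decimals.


Shape: closed cylinder
Radius r = 6.3 ft, Height h = 7 ft
Formula: SA = 2*pi*r^2 + 2*pi*r*h = 2*pi*r*(r + h)
r + h = 13.3
2 * r * (r + h) = 2 * 6.3 * 13.3 = 167.58
SA = 167.58 * pi
SA = 526.47
526.47 ft^2


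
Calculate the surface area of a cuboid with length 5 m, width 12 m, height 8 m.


Shape: rectangular prism
l = 5 m, w = 12 m, h = 8 m
Formula: SA = 2(lw + lh + wh)
lw = 60, lh = 40, wh = 96
lw + lh + wh = 196
SA = 2 * 196
SA = 392
392 m^2


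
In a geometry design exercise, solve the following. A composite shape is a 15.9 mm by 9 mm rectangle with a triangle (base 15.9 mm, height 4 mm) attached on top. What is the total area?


Composite shape: rectangle + triangle
Rectangle area = 15.9 * 9 = 143.1
Triangle area = 0.5 * 15.9 * 4 = 31.8
Total = 143.1 + 31.8
Total = 174.9
174.9 mm^2


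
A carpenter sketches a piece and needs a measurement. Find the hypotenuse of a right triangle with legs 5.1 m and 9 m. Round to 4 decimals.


Shape: right triangle
Legs a = 5.1 m, b = 9 m
Formula: c = sqrt(a^2 + b^2)
a^2 = 26.01, b^2 = 81
a^2 + b^2 = 107.01
c = sqrt(107.01)
c = 10.3446
10.3446 m


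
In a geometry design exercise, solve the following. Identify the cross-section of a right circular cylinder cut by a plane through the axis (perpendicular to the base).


Solid: right circular cylinder
Cutting plane: through the axis (perpendicular to the base)
Visualize the intersection of the plane with the solid's surface.
The boundary of the cut region is a rectangle.
rectangle


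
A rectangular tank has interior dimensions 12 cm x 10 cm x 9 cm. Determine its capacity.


Shape: rectangular prism
l = 12 cm, w = 10 cm, h = 9 cm
Formula: V = l * w * h
V = 12 * 10 * 9
V = 120 * 9
V = 1080
1080 cm^3


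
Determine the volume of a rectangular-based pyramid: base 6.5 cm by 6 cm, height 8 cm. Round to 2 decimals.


Shape: rectangular pyramid
Base: 6.5 cm x 6 cm, Height h = 8 cm
Formula: V = (1/3) * base_area * h
base_area = 6.5 * 6 = 39
base_area * h = 39 * 8 = 312
V = 312 / 3
V = 104
104 cm^3


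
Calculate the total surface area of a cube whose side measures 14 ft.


Shape: cube
Side s = 14 ft
A cube has 6 square faces.
Formula: SA = 6 * s^2
s^2 = 196
SA = 6 * 196
SA = 1176
1176 ft^2


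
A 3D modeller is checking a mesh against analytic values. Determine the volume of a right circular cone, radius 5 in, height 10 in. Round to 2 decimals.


Shape: cone
Radius r = 5 in, Height h = 10 in
Formula: V = (1/3) * pi * r^2 * h
r^2 = 25
pi * r^2 * h = pi * 25 * 10 = 250 * pi
V = 250 * pi / 3
V = 261.8
261.8 in^3


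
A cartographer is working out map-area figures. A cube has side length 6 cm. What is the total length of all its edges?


Shape: cube
Side s = 6 cm
A cube has 12 edges, all equal.
Formula: total edge length = 12 * s
Total = 12 * 6
Total = 72
72 cm


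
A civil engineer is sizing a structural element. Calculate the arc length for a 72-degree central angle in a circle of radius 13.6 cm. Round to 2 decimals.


Shape: circular arc
Radius r = 13.6 cm, Angle = 72 degrees
Formula: L = (angle/360) * 2 * pi * r
2 * pi * r = 27.2 * pi
L = (72/360) * 27.2 * pi
L = 5.44 * pi
L = 17.09
17.09 cm


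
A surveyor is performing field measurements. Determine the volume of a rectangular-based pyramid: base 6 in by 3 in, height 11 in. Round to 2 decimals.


Shape: rectangular pyramid
Base: 6 in x 3 in, Height h = 11 in
Formula: V = (1/3) * base_area * h
base_area = 6 * 3 = 18
base_area * h = 18 * 11 = 198
V = 198 / 3
V = 66
66 in^3


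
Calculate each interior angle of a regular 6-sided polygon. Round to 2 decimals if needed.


Shape: regular hexagon (6 sides)
Formula: interior angle = (n - 2) * 180 / n
(n - 2) = 4
(n - 2) * 180 = 720
angle = 720 / 6
angle = 120
120 degrees


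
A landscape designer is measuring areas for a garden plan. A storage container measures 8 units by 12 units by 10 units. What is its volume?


Shape: rectangular prism
l = 8 units, w = 12 units, h = 10 units
Formula: V = l * w * h
V = 8 * 12 * 10
V = 96 * 10
V = 960
960 units^3


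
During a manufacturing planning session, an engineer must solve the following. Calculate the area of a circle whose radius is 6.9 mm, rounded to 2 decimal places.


Shape: circle
Radius r = 6.9 mm
Formula: A = pi * r^2
r^2 = 6.9^2 = 47.61
A = pi * 47.61
A = 149.57
149.57 mm^2


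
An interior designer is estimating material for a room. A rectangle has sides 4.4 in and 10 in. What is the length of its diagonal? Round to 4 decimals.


Shape: rectangle (diagonal via Pythagoras)
Sides: 4.4 in and 10 in
Formula: d = sqrt(l^2 + w^2)
l^2 = 19.36, w^2 = 100
l^2 + w^2 = 119.36
d = sqrt(119.36)
d = 10.9252
10.9252 in


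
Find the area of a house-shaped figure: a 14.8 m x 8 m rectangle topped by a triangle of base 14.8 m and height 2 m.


Composite shape: rectangle + triangle
Rectangle area = 14.8 * 8 = 118.4
Triangle area = 0.5 * 14.8 * 2 = 14.8
Total = 118.4 + 14.8
Total = 133.2
133.2 m^2


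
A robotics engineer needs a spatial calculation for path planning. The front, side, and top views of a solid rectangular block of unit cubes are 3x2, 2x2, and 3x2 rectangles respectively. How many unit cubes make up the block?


Orthographic views of a solid rectangular block:
Front view 3 x 2 -> length = 3, height = 2
Side view 2 x 2 -> width = 2, height = 2 (consistent)
Top view 3 x 2 -> confirms length = 3, width = 2
The block is 3 x 2 x 2.
Total unit cubes = 3 * 2 * 2 = 12
12 unit cubes


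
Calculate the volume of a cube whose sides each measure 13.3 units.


Shape: cube
Side s = 13.3 units
Formula: V = s^3
V = 13.3 * 13.3 * 13.3
V = 176.89 * 13.3
V = 2352.637
2352.637 units^3


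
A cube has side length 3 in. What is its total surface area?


Shape: cube
Side s = 3 in
A cube has 6 square faces.
Formula: SA = 6 * s^2
s^2 = 9
SA = 6 * 9
SA = 54
54 in^2


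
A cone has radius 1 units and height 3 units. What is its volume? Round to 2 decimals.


Shape: cone
Radius r = 1 units, Height h = 3 units
Formula: V = (1/3) * pi * r^2 * h
r^2 = 1
pi * r^2 * h = pi * 1 * 3 = 3 * pi
V = 3 * pi / 3
V = 3.14
3.14 units^3


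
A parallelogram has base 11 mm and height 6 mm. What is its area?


Shape: parallelogram
Base b = 11 mm, Height h = 6 mm
Formula: A = b * h
A = 11 * 6
A = 66
66 mm^2


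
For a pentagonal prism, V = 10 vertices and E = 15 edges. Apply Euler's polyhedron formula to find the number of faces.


Polyhedron: pentagonal prism
Euler's formula for convex polyhedra: V - E + F = 2
Given: V = 10 vertices and E = 15 edges
Solve for F:
F = 2 + E - V = 2 + 15 - 10 = 7
7 faces


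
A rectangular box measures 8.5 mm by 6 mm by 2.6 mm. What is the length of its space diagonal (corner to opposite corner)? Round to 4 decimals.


Shape: rectangular box (space diagonal)
l = 8.5 mm, w = 6 mm, h = 2.6 mm
Visualize: the diagonal of the base, then a right triangle with that diagonal and the height.
Formula: d = sqrt(l^2 + w^2 + h^2)
l^2 + w^2 + h^2 = 72.25 + 36 + 6.76 = 115.01
d = sqrt(115.01)
d = 10.7243
10.7243 mm


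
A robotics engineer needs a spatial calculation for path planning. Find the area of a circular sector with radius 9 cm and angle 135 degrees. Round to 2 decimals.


Shape: circular sector
Radius r = 9 cm, Angle = 135 degrees
Formula: A = (angle/360) * pi * r^2
r^2 = 81
Fraction of circle = 135/360
A = (135/360) * pi * 81
A = 30.375 * pi
A = 95.43
95.43 cm^2


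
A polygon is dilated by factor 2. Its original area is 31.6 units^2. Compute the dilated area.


Linear scale factor k = 2
Original area = 31.6 units^2
Rule: under a linear scaling by k, areas scale by k^2.
k^2 = 2^2 = 4
New area = 31.6 * 4
New area = 126.4
126.4 units^2


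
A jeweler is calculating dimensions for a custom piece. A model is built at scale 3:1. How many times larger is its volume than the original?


Linear scale factor k = 3
Rule: under a linear scaling by k, volumes scale by k^3.
k^3 = 3 * 3 * 3
k^3 = 9 * 3
k^3 = 27
Volume scales by a factor of 27.
27 (dimensionless)


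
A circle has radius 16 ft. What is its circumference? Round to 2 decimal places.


Shape: circle
Radius r = 16 ft
Formula: C = 2 * pi * r
C = 2 * pi * 16
C = 32 * pi
C = 100.53
100.53 ft


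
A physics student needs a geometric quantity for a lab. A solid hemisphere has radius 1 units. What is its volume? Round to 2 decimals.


Shape: hemisphere (half of a sphere)
Radius r = 1 units
Formula: V = (1/2) * (4/3) * pi * r^3 = (2/3) * pi * r^3
r^3 = 1
(2/3) * 1 = 0.666667
V = 0.666667 * pi
V = 2.09
2.09 units^3


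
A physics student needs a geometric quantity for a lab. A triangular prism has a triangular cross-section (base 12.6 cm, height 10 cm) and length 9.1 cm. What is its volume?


Shape: triangular prism
Triangle base = 12.6 cm, triangle height = 10 cm, prism length L = 9.1 cm
Formula: V = (1/2 * b * h_tri) * L
Cross-section area = 0.5 * 12.6 * 10 = 63
V = 63 * 9.1
V = 573.3
573.3 cm^3


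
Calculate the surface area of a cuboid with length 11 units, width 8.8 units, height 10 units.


Shape: rectangular prism
l = 11 units, w = 8.8 units, h = 10 units
Formula: SA = 2(lw + lh + wh)
lw = 96.8, lh = 110, wh = 88
lw + lh + wh = 294.8
SA = 2 * 294.8
SA = 589.6
589.6 units^2


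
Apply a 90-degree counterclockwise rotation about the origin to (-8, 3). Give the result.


Transformation: rotation about the origin
Original point: (-8, 3)
Rule for 90 deg counterclockwise: (x, y) -> (-y, x)
Apply: (-8, 3) -> (-3, -8)
(-3, -8)


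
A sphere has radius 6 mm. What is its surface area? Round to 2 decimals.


Shape: sphere
Radius r = 6 mm
Formula: SA = 4 * pi * r^2
r^2 = 36
SA = 4 * pi * 36
SA = 144 * pi
SA = 452.39
452.39 mm^2


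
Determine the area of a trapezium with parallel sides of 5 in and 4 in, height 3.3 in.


Shape: trapezoid
Parallel sides a = 5 in, b = 4 in; Height h = 3.3 in
Formula: A = (a + b) * h / 2
a + b = 5 + 4 = 9
A = 9 * 3.3 / 2
A = 29.7 / 2
A = 14.85
14.85 in^2


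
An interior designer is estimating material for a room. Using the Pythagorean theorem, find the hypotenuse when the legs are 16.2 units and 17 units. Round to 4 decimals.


Shape: right triangle
Legs a = 16.2 units, b = 17 units
Formula: c = sqrt(a^2 + b^2)
a^2 = 262.44, b^2 = 289
a^2 + b^2 = 551.44
c = sqrt(551.44)
c = 23.4828
23.4828 units


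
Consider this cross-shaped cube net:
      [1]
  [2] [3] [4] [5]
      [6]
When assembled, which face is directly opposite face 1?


Net: cross layout. Take square 3 as the base (bottom).
Fold the four squares in the horizontal row up around 3: 2 -> left, 4 -> right, 5 wraps to the top.
Fold 1 and 6 up from 3: 1 -> back, 6 -> front.
Opposite pairs are therefore: (1, 6), (2, 4), (3, 5).
Face 1 is opposite face 6.
face 6


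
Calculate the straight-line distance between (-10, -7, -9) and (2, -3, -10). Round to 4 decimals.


3D distance between two points
P1 = (-10, -7, -9), P2 = (2, -3, -10)
Formula: d = sqrt((x2-x1)^2 + (y2-y1)^2 + (z2-z1)^2)
dx = 2 - -10 = 12
dy = -3 - -7 = 4
dz = -10 - -9 = -1
dx^2 + dy^2 + dz^2 = 144 + 16 + 1 = 161
d = sqrt(161)
d = 12.6886
12.6886 units


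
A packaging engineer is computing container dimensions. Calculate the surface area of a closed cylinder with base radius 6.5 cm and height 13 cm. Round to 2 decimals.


Shape: closed cylinder
Radius r = 6.5 cm, Height h = 13 cm
Formula: SA = 2*pi*r^2 + 2*pi*r*h = 2*pi*r*(r + h)
r + h = 19.5
2 * r * (r + h) = 2 * 6.5 * 19.5 = 253.5
SA = 253.5 * pi
SA = 796.39
796.39 cm^2


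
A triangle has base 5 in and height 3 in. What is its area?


Shape: triangle
Base b = 5 in, Height h = 3 in
Formula: A = (1/2) * b * h
A = 0.5 * 5 * 3
A = 0.5 * 15
A = 7.5
7.5 in^2


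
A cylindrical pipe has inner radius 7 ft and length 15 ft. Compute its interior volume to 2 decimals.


Shape: cylinder
Radius r = 7 ft, Height h = 15 ft
Formula: V = pi * r^2 * h
r^2 = 49
V = pi * 49 * 15
V = 735 * pi
V = 2309.07
2309.07 ft^3


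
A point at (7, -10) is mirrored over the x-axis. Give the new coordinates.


Transformation: reflection
Original point: (7, -10)
Rule for reflection over the x-axis: (x, y) -> (x, -y)
Apply: (7, -10) -> (7, 10)
(7, 10)


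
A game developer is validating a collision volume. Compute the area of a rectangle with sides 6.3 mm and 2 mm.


Shape: rectangle
Length l = 6.3 mm, Width w = 2 mm
Formula: A = l * w
A = 6.3 * 2
A = 12.6
12.6 mm^2


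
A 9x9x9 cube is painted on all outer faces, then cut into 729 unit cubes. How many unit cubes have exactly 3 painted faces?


Large cube: 9 x 9 x 9, cut into unit cubes.
Cubes with 3 painted faces are at the corners. A cube always has 8 corners.
Count = 8
8 unit cubes


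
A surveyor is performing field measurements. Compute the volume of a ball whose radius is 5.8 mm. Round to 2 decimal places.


Shape: sphere
Radius r = 5.8 mm
Formula: V = (4/3) * pi * r^3
r^3 = 195.112
(4/3) * 195.112 = 260.149333
V = 260.149333 * pi
V = 817.28
817.28 mm^3


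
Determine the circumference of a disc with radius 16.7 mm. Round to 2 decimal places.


Shape: circle
Radius r = 16.7 mm
Formula: C = 2 * pi * r
C = 2 * pi * 16.7
C = 33.4 * pi
C = 104.93
104.93 mm


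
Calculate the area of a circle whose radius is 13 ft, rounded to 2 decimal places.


Shape: circle
Radius r = 13 ft
Formula: A = pi * r^2
r^2 = 13^2 = 169
A = pi * 169
A = 530.93
530.93 ft^2


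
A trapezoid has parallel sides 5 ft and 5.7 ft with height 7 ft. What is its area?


Shape: trapezoid
Parallel sides a = 5 ft, b = 5.7 ft; Height h = 7 ft
Formula: A = (a + b) * h / 2
a + b = 5 + 5.7 = 10.7
A = 10.7 * 7 / 2
A = 74.9 / 2
A = 37.45
37.45 ft^2


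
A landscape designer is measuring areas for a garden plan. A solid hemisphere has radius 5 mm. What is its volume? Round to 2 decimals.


Shape: hemisphere (half of a sphere)
Radius r = 5 mm
Formula: V = (1/2) * (4/3) * pi * r^3 = (2/3) * pi * r^3
r^3 = 125
(2/3) * 125 = 83.333333
V = 83.333333 * pi
V = 261.8
261.8 mm^3


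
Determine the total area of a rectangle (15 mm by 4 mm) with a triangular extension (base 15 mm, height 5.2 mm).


Composite shape: rectangle + triangle
Rectangle area = 15 * 4 = 60
Triangle area = 0.5 * 15 * 5.2 = 39
Total = 60 + 39
Total = 99
99 mm^2


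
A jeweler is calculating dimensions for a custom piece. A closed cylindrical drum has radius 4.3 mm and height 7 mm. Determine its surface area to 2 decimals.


Shape: closed cylinder
Radius r = 4.3 mm, Height h = 7 mm
Formula: SA = 2*pi*r^2 + 2*pi*r*h = 2*pi*r*(r + h)
r + h = 11.3
2 * r * (r + h) = 2 * 4.3 * 11.3 = 97.18
SA = 97.18 * pi
SA = 305.3
305.3 mm^2


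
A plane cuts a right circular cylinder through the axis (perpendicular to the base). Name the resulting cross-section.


Solid: right circular cylinder
Cutting plane: through the axis (perpendicular to the base)
Visualize the intersection of the plane with the solid's surface.
The boundary of the cut region is a rectangle.
rectangle


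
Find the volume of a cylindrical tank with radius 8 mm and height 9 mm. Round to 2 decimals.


Shape: cylinder
Radius r = 8 mm, Height h = 9 mm
Formula: V = pi * r^2 * h
r^2 = 64
V = pi * 64 * 9
V = 576 * pi
V = 1809.56
1809.56 mm^3


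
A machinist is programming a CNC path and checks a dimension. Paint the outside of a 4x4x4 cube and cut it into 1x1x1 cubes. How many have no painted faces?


Large cube: 4 x 4 x 4, cut into unit cubes.
n = 4, so n - 2 = 2
Unpainted cubes form the interior (n - 2)^3 block.
(n - 2)^3 = 2^3 = 8
8 unit cubes


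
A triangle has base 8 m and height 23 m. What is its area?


Shape: triangle
Base b = 8 m, Height h = 23 m
Formula: A = (1/2) * b * h
A = 0.5 * 8 * 23
A = 0.5 * 184
A = 92
92 m^2


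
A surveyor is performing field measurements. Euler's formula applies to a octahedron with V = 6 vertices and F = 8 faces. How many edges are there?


Polyhedron: octahedron
Euler's formula for convex polyhedra: V - E + F = 2
Given: V = 6 vertices and F = 8 faces
Solve for E:
E = V + F - 2 = 6 + 8 - 2 = 12
12 edges


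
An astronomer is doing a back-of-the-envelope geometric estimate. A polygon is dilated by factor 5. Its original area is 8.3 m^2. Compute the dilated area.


Linear scale factor k = 5
Original area = 8.3 m^2
Rule: under a linear scaling by k, areas scale by k^2.
k^2 = 5^2 = 25
New area = 8.3 * 25
New area = 207.5
207.5 m^2


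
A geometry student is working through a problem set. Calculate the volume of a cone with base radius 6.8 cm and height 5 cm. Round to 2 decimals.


Shape: cone
Radius r = 6.8 cm, Height h = 5 cm
Formula: V = (1/3) * pi * r^2 * h
r^2 = 46.24
pi * r^2 * h = pi * 46.24 * 5 = 231.2 * pi
V = 231.2 * pi / 3
V = 242.11
242.11 cm^3


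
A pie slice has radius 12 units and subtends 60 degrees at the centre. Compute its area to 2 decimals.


Shape: circular sector
Radius r = 12 units, Angle = 60 degrees
Formula: A = (angle/360) * pi * r^2
r^2 = 144
Fraction of circle = 60/360
A = (60/360) * pi * 144
A = 24 * pi
A = 75.4
75.4 units^2


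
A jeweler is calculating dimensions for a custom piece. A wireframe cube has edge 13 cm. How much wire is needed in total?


Shape: cube
Side s = 13 cm
A cube has 12 edges, all equal.
Formula: total edge length = 12 * s
Total = 12 * 13
Total = 156
156 cm


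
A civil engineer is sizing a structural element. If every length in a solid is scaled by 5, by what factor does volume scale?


Linear scale factor k = 5
Rule: under a linear scaling by k, volumes scale by k^3.
k^3 = 5 * 5 * 5
k^3 = 25 * 5
k^3 = 125
Volume scales by a factor of 125.
125 (dimensionless)


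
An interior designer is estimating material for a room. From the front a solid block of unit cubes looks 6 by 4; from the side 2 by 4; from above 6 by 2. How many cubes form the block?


Orthographic views of a solid rectangular block:
Front view 6 x 4 -> length = 6, height = 4
Side view 2 x 4 -> width = 2, height = 4 (consistent)
Top view 6 x 2 -> confirms length = 6, width = 2
The block is 6 x 2 x 4.
Total unit cubes = 6 * 2 * 4 = 48
48 unit cubes


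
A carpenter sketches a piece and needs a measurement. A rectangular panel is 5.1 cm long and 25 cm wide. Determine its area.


Shape: rectangle
Length l = 5.1 cm, Width w = 25 cm
Formula: A = l * w
A = 5.1 * 25
A = 127.5
127.5 cm^2


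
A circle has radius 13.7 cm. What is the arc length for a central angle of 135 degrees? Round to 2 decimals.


Shape: circular arc
Radius r = 13.7 cm, Angle = 135 degrees
Formula: L = (angle/360) * 2 * pi * r
2 * pi * r = 27.4 * pi
L = (135/360) * 27.4 * pi
L = 10.275 * pi
L = 32.28
32.28 cm


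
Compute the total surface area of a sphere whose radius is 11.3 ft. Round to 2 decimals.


Shape: sphere
Radius r = 11.3 ft
Formula: SA = 4 * pi * r^2
r^2 = 127.69
SA = 4 * pi * 127.69
SA = 510.76 * pi
SA = 1604.6
1604.6 ft^2


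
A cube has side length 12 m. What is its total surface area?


Shape: cube
Side s = 12 m
A cube has 6 square faces.
Formula: SA = 6 * s^2
s^2 = 144
SA = 6 * 144
SA = 864
864 m^2
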